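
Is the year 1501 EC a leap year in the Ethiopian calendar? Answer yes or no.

1501 mod 4 = 1; in the Ethiopian calendar a year is leap when year mod 4 = 3, so it is a common year.

no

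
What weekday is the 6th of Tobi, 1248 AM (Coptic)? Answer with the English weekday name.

Equivalently 12 January 1532 Gregorian, JDN 2280622.
JDN 2280622 mod 7 = 1, and JDN 0 was a Monday, so this is a Tuesday.

Tuesday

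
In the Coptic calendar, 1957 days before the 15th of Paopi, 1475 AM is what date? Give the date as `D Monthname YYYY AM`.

JDN of the 15th of Paopi, 1475 AM = 2363452.
2363452 − 1957 = 2361495.
JDN 2361495 in the Coptic calendar is 9 Paoni 1469 AM.

9 Paoni 1469 AM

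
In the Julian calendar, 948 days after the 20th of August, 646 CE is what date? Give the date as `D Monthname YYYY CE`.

25 March 649 CE

JDN of the 20th of August, 646 CE = 1957241.
1957241 + 948 = 1958189.
JDN 1958189 in the Julian calendar is 25 March 649 CE.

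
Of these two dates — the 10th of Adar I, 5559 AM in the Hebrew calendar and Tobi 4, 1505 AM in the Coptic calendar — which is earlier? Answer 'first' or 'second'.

second

The two dates have Julian Day Numbers 2378177 and 2374489 respectively.
Since 2374489 < 2378177, the second date comes first.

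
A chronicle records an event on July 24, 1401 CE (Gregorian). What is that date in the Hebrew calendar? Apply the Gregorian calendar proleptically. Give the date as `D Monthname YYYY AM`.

Both dates share Julian Day Number 2232969; in the Hebrew calendar that is 5 Av 5161 AM.

5 Av 5161 AM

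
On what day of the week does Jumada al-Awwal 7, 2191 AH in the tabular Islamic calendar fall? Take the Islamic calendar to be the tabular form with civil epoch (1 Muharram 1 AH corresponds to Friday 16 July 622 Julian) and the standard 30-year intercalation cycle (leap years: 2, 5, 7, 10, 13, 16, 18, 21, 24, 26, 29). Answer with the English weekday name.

Equivalently 4 September 2747 Gregorian, JDN 2724627.
2724627 ≡ 3 (mod 7); counting from Monday = 0 gives Thursday.

Thursday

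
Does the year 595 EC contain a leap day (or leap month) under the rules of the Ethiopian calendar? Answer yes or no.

595 mod 4 = 3; in the Ethiopian calendar a year is leap when year mod 4 = 3, so it is a leap year.

yes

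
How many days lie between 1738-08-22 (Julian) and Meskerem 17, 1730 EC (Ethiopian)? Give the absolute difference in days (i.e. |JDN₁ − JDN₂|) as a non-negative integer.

342

First date → JDN 2356096; second date → JDN 2355754.
The interval is |2356096 − 2355754| = 342 days.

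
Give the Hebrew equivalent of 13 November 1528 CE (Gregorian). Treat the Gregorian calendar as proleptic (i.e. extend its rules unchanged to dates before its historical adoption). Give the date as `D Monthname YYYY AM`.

21 Cheshvan 5289 AM

Julian Day Number of the source date = 2279467.
Converting JDN 2279467 to the Hebrew calendar gives 21 Cheshvan 5289 AM.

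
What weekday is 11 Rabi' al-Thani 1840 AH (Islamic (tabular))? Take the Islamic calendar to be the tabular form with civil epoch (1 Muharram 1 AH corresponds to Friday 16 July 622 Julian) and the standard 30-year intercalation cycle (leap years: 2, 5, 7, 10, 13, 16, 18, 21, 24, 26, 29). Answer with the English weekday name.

Sunday

In the Gregorian calendar this is 21 January 2407 (JDN 2600219).
JDN 2600219 mod 7 = 6, and JDN 0 was a Monday, so this is a Sunday.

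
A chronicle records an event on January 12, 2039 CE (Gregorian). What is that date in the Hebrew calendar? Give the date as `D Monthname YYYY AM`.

16 Tevet 5799 AM

Julian Day Number of the source date = 2465801.
Converting JDN 2465801 to the Hebrew calendar gives 16 Tevet 5799 AM.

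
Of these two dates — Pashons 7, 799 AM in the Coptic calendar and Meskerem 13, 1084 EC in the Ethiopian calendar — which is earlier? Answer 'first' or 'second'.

Converting both to JDN: 2116745 vs 2119799; the smaller is the first.

first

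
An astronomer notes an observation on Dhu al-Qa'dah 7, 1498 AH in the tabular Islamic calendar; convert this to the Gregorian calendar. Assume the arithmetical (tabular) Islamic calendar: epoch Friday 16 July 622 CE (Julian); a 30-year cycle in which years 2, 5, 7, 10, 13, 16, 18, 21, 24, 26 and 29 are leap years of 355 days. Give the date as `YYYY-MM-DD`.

Julian Day Number of the source date = 2479228.
Converting JDN 2479228 to the Gregorian calendar gives 17 October 2075 CE.

2075-10-17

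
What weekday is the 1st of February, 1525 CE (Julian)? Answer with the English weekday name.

Wednesday

This is JDN 2278096 (11 February 1525 Gregorian).
JDN 2278096 mod 7 = 2, and JDN 0 was a Monday, so this is a Wednesday.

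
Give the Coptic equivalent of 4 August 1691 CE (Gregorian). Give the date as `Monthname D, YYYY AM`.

Julian Day Number of the source date = 2338901.
Converting JDN 2338901 to the Coptic calendar gives 1 Mesori 1407 AM.

Mesori 1, 1407 AM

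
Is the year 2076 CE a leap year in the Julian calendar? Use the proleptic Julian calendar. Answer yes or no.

2076 mod 4 = 0, so it is a leap year in the Julian calendar.

yes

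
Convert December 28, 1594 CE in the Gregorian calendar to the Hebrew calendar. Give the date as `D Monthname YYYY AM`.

Julian Day Number of the source date = 2303618.
Converting JDN 2303618 to the Hebrew calendar gives 16 Tevet 5355 AM.

16 Tevet 5355 AM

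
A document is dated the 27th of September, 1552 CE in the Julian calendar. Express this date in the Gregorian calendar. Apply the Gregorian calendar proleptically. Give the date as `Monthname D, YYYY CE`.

The Julian–Gregorian offset here is 10 days (Julian trailing).
27 September 1552 Julian + 10 days → 7 October 1552 Gregorian.

October 7, 1552 CE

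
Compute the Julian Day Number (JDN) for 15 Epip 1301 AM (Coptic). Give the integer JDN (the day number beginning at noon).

Equivalently 19 July 1585 (Gregorian).
JDN 2299161 is 15 October 1582 CE (Gregorian); the target day is +1008 days from there, so JDN = 2300169.

2300169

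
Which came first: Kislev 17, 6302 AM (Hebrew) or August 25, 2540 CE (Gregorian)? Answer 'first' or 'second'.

second

The two dates have Julian Day Numbers 2649482 and 2649013 respectively.
Since 2649013 < 2649482, the second date comes first.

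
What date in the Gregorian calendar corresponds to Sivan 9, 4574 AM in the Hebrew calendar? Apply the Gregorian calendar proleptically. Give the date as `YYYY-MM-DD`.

Both dates share Julian Day Number 2018522; in the Gregorian calendar that is 4 June 814 CE.

0814-06-04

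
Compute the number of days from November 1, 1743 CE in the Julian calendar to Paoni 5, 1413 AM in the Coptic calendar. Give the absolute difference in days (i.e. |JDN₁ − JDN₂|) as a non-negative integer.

16956

First date → JDN 2357993; second date → JDN 2341037.
The interval is |2357993 − 2341037| = 16956 days.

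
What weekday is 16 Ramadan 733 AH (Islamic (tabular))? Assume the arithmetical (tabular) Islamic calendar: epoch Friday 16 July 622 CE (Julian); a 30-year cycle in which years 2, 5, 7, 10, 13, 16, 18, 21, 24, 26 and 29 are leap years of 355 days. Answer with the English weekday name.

In the proleptic Gregorian calendar this is 8 June 1333 (JDN 2208087).
2208087 ≡ 0 (mod 7); counting from Monday = 0 gives Monday.

Monday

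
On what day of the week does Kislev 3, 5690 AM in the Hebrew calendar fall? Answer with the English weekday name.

Thursday

Equivalently 5 December 1929 Gregorian, JDN 2425951.
JDN 2425951 mod 7 = 3, and JDN 0 was a Monday, so this is a Thursday.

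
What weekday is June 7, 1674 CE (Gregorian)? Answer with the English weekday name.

Thursday

2332634 ≡ 3 (mod 7); counting from Monday = 0 gives Thursday.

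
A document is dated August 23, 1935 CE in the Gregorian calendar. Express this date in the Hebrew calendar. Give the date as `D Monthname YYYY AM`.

Both dates share Julian Day Number 2428038; in the Hebrew calendar that is 24 Av 5695 AM.

24 Av 5695 AM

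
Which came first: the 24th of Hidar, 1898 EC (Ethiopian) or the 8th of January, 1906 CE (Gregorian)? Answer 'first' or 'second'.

first

The two dates have Julian Day Numbers 2417183 and 2417219 respectively.
Since 2417183 < 2417219, the first date comes first.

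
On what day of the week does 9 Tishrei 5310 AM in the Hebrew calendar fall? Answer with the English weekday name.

Equivalently 11 October 1549 Gregorian, JDN 2287104.
JDN 2287104 mod 7 = 1, and JDN 0 was a Monday, so this is a Tuesday.

Tuesday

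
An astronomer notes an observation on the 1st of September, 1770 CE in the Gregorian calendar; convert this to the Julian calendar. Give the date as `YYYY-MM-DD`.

For dates in this range the Gregorian date is 11 days ahead of the Julian.
1 September 1770 Gregorian − 11 days → 21 August 1770 Julian.

1770-08-21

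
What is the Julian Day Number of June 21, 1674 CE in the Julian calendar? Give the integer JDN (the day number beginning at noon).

Equivalently 1 July 1674 (Gregorian).
JDN 2451545 is 1 January 2000 CE (Gregorian); the target day is −118887 days from there, so JDN = 2332658.

2332658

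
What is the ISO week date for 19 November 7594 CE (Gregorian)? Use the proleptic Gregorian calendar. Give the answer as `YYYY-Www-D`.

7594-W46-6

The weekday is Saturday (ISO weekday 6).
That Saturday belongs to ISO week 46 of ISO year 7594.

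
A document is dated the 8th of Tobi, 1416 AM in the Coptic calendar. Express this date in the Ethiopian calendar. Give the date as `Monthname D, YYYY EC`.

The source date corresponds to 14 January 1700 in the Gregorian calendar (JDN 2341986).
That day falls on 8 Tir 1692 EC in the Ethiopian calendar.

Tir 8, 1692 EC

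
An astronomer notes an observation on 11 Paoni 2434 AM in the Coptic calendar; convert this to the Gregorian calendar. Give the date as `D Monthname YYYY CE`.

24 June 2718 CE

Both dates share Julian Day Number 2713963; in the Gregorian calendar that is 24 June 2718 CE.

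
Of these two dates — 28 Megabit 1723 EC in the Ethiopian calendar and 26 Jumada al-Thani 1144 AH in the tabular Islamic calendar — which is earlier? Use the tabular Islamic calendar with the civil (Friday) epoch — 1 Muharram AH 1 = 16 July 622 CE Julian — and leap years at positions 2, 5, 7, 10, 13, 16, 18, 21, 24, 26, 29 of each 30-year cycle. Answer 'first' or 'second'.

Converting both to JDN: 2353388 vs 2353654; the smaller is the first.

first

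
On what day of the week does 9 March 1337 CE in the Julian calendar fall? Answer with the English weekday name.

Sunday

In the proleptic Gregorian calendar this is 17 March 1337 (JDN 2209465).
JDN 2209465 mod 7 = 6, and JDN 0 was a Monday, so this is a Sunday.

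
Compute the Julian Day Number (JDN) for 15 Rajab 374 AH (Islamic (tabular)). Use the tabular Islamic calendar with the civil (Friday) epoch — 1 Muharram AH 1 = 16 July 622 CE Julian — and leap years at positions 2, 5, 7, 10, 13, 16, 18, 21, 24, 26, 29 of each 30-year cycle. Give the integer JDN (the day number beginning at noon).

2080810

Equivalently 17 December 984 (proleptic Gregorian).
JDN 2451545 is 1 January 2000 CE (Gregorian); the target day is −370735 days from there, so JDN = 2080810.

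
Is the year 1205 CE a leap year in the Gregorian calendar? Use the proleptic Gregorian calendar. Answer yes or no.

no

1205 is not divisible by 4, so it is a common year.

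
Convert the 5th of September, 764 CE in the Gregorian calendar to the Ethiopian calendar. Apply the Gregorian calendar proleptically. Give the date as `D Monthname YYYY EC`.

4 Meskerem 757 EC

Julian Day Number of the source date = 2000353.
Converting JDN 2000353 to the Ethiopian calendar gives 4 Meskerem 757 EC.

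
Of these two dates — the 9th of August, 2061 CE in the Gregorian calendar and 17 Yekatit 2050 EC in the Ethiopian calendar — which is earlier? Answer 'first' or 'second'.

second

Converting both to JDN: 2474046 vs 2472784; the smaller is the second.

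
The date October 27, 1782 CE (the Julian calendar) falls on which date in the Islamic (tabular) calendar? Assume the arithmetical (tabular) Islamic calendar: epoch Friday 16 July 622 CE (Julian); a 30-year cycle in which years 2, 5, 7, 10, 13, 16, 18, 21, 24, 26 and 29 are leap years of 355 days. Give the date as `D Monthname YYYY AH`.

The source date corresponds to 7 November 1782 in the Gregorian calendar (JDN 2372233).
That day falls on 1 Dhu al-Hijjah 1196 AH in the tabular Islamic calendar.

1 Dhu al-Hijjah 1196 AH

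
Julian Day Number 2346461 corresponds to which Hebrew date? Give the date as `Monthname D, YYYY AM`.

Nisan 10, 5472 AM

JDN 2346461 is 16 April 1712 in the Gregorian calendar.
In the Hebrew calendar that day is Nisan 10, 5472 AM.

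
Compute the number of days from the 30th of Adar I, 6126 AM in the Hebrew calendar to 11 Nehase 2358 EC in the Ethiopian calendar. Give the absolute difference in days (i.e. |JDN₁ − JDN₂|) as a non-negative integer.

First date → JDN 2585295; second date → JDN 2585455.
The interval is |2585295 − 2585455| = 160 days.

160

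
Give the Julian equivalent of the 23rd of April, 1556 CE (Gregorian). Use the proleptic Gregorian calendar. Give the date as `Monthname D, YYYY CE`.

April 13, 1556 CE

For dates in this range the Gregorian date is 10 days ahead of the Julian.
23 April 1556 Gregorian − 10 days → 13 April 1556 Julian.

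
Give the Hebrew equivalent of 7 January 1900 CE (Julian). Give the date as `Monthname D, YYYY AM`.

The source date corresponds to 19 January 1900 in the Gregorian calendar (JDN 2415039).
That day falls on 19 Shevat 5660 AM in the Hebrew calendar.

Shevat 19, 5660 AM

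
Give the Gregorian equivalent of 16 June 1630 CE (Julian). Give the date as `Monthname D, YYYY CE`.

For dates in this range the Gregorian date is 10 days ahead of the Julian.
16 June 1630 Julian + 10 days → 26 June 1630 Gregorian.

June 26, 1630 CE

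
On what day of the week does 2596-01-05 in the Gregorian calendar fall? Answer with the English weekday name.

Tuesday

JDN 2669234 mod 7 = 1, and JDN 0 was a Monday, so this is a Tuesday.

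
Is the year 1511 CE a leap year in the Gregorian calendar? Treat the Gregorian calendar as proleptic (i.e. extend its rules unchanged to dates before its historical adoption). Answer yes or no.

1511 is not divisible by 4, so it is a common year.

no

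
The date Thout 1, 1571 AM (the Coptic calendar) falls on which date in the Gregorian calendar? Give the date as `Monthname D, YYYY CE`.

Julian Day Number of the source date = 2398472.
Converting JDN 2398472 to the Gregorian calendar gives 10 September 1854 CE.

September 10, 1854 CE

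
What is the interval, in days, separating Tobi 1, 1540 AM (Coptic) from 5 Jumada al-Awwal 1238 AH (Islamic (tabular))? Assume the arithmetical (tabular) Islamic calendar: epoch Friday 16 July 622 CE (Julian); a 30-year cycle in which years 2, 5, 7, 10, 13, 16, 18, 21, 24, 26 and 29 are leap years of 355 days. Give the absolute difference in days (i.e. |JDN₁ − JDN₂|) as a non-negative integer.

356

JDN of the first date = 2387270.
JDN of the second date = 2386914.
|2386914 − 2387270| = 356.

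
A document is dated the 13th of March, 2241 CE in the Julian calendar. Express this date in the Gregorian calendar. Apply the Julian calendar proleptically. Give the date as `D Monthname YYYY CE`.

28 March 2241 CE

For dates in this range the Gregorian date is 15 days ahead of the Julian.
13 March 2241 Julian + 15 days → 28 March 2241 Gregorian.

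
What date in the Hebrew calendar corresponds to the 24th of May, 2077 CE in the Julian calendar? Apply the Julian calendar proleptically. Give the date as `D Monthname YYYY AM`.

Julian Day Number of the source date = 2479826.
Converting JDN 2479826 to the Hebrew calendar gives 15 Sivan 5837 AM.

15 Sivan 5837 AM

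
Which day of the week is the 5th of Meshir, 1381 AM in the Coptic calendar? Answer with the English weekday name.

Monday

In the Gregorian calendar this is 9 February 1665 (JDN 2329229).
Since JDN mod 7 = 0 (0 = Monday), the day is Monday.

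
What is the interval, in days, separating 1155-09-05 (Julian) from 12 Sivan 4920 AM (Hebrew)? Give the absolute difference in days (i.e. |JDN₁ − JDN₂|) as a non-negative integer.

1718

JDN of the first date = 2143169.
JDN of the second date = 2144887.
|2144887 − 2143169| = 1718.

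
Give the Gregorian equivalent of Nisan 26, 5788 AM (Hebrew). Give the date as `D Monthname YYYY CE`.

22 April 2028 CE

Both dates share Julian Day Number 2461884; in the Gregorian calendar that is 22 April 2028 CE.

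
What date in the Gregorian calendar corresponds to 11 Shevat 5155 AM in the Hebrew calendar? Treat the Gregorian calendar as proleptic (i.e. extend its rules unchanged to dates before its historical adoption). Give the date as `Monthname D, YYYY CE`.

January 11, 1395 CE

Julian Day Number of the source date = 2230584.
Converting JDN 2230584 to the Gregorian calendar gives 11 January 1395 CE.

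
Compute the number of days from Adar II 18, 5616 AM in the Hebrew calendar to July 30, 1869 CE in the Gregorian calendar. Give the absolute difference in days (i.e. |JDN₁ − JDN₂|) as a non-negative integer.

4875

First date → JDN 2399034; second date → JDN 2403909.
The interval is |2399034 − 2403909| = 4875 days.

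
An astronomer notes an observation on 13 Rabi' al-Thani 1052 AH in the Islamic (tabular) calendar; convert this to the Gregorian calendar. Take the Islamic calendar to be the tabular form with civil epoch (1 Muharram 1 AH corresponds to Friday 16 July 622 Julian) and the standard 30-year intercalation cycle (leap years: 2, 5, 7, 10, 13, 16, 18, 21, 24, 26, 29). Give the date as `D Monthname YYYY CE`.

Julian Day Number of the source date = 2320980.
Converting JDN 2320980 to the Gregorian calendar gives 11 July 1642 CE.

11 July 1642 CE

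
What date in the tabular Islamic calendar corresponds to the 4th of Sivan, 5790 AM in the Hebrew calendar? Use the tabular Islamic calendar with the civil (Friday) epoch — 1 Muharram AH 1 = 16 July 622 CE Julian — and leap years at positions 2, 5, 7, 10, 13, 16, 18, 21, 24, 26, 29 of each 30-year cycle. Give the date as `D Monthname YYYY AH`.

The source date corresponds to 5 June 2030 in the Gregorian calendar (JDN 2462658).
That day falls on 3 Safar 1452 AH in the tabular Islamic calendar.

3 Safar 1452 AH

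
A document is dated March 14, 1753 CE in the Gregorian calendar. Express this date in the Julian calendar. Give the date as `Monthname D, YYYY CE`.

The Julian–Gregorian offset here is 11 days (Julian trailing).
14 March 1753 Gregorian − 11 days → 3 March 1753 Julian.

March 3, 1753 CE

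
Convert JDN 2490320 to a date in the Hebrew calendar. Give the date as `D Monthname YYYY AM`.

The Gregorian equivalent of JDN 2490320 is 1 March 2106.
In the Hebrew calendar that day is 24 Adar I 5866 AM.

24 Adar I 5866 AM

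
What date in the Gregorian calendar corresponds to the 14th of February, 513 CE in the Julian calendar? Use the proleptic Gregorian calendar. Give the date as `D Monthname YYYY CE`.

The Julian–Gregorian offset here is 2 days (Julian trailing).
14 February 513 Julian + 2 days → 16 February 513 Gregorian.

16 February 513 CE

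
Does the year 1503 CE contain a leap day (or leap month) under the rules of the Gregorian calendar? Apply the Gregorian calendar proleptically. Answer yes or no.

no

1503 is not divisible by 4, so it is a common year.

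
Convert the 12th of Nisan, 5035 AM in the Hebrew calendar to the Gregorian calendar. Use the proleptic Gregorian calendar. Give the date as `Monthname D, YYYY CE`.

April 17, 1275 CE

Both dates share Julian Day Number 2186851; in the Gregorian calendar that is 17 April 1275 CE.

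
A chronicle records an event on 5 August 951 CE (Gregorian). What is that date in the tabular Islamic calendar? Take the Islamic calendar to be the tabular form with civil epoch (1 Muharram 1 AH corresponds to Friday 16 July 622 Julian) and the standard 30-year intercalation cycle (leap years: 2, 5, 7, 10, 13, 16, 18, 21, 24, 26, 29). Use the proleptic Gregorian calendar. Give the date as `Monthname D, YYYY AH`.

Safar 23, 340 AH

Julian Day Number of the source date = 2068622.
Converting JDN 2068622 to the tabular Islamic calendar gives 23 Safar 340 AH.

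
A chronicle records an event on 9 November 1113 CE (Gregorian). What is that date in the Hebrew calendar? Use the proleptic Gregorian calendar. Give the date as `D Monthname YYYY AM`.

Both dates share Julian Day Number 2127887; in the Hebrew calendar that is 21 Cheshvan 4874 AM.

21 Cheshvan 4874 AM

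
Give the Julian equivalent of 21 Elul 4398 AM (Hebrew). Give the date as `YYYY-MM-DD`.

The source date corresponds to 8 September 638 in the proleptic Gregorian calendar (JDN 1954335).
That day falls on 5 September 638 CE in the Julian calendar.

0638-09-05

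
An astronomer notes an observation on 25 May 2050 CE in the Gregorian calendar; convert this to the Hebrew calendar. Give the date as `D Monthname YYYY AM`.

Both dates share Julian Day Number 2469952; in the Hebrew calendar that is 4 Sivan 5810 AM.

4 Sivan 5810 AM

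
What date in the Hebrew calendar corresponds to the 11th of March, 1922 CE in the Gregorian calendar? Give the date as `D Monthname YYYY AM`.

Julian Day Number of the source date = 2423125.
Converting JDN 2423125 to the Hebrew calendar gives 11 Adar 5682 AM.

11 Adar 5682 AM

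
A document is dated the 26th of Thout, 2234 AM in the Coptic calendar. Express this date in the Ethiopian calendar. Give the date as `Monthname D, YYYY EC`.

Meskerem 26, 2510 EC

Julian Day Number of the source date = 2640658.
Converting JDN 2640658 to the Ethiopian calendar gives 26 Meskerem 2510 EC.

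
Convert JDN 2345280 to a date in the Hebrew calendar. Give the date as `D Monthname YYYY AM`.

The Gregorian equivalent of JDN 2345280 is 21 January 1709.
In the Hebrew calendar that day is 10 Shevat 5469 AM.

10 Shevat 5469 AM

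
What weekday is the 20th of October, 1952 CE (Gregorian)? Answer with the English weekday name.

Monday

Since JDN mod 7 = 0 (0 = Monday), the day is Monday.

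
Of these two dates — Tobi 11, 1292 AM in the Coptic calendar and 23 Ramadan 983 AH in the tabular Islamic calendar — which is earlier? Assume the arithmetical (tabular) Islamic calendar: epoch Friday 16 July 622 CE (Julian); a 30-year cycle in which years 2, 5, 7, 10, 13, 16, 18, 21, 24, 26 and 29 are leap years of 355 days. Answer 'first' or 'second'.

Converting both to JDN: 2296698 vs 2296686; the smaller is the second.

second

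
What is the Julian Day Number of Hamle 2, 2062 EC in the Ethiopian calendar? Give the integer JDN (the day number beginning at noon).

In the Gregorian calendar the same day is 9 July 2070.
JDN 2400001 is 17 November 1858 CE (Gregorian), MJD 0; the target day is +77301 days from there, so JDN = 2477302.

2477302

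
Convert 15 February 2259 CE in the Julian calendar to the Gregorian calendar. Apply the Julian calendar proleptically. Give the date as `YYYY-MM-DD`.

2259-03-02

At this point the Julian calendar is 15 days behind the Gregorian.
15 February 2259 Julian + 15 days → 2 March 2259 Gregorian.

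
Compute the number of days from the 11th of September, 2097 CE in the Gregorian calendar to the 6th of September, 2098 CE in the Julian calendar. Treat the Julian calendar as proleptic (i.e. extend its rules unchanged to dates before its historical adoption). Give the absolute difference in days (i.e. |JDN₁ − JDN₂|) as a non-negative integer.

JDN of the first date = 2487228.
JDN of the second date = 2487601.
|2487601 − 2487228| = 373.

373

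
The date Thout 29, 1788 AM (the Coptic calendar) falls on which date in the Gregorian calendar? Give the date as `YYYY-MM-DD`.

Julian Day Number of the source date = 2477760.
Converting JDN 2477760 to the Gregorian calendar gives 10 October 2071 CE.

2071-10-10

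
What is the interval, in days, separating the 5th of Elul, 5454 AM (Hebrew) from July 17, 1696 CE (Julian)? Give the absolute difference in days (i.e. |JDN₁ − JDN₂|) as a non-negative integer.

701

First date → JDN 2340019; second date → JDN 2340720.
The interval is |2340019 − 2340720| = 701 days.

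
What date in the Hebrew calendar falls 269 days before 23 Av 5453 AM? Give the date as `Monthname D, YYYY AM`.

The starting date is JDN 2339653; 2339653 − 269 = 2339384.
JDN 2339384 corresponds to Kislev 20, 5453 AM.

Kislev 20, 5453 AM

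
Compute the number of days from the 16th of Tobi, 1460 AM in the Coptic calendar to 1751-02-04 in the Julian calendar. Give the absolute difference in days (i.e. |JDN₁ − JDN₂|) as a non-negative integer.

2580

JDN of the first date = 2358065.
JDN of the second date = 2360645.
|2360645 − 2358065| = 2580.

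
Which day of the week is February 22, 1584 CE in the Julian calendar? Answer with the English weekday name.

Saturday

In the Gregorian calendar this is 3 March 1584 (JDN 2299666).
JDN 2299666 mod 7 = 5, and JDN 0 was a Monday, so this is a Saturday.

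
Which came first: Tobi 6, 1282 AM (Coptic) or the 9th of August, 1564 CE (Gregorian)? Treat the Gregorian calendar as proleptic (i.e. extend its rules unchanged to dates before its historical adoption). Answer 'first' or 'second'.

second

First date → JDN 2293040; second date → JDN 2292520.
JDN 2292520 < JDN 2293040, so the second date is earlier.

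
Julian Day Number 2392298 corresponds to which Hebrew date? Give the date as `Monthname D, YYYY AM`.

Tishrei 16, 5598 AM

The Gregorian equivalent of JDN 2392298 is 15 October 1837.
In the Hebrew calendar that day is Tishrei 16, 5598 AM.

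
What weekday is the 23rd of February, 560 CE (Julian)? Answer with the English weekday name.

Monday

Equivalently 25 February 560 Gregorian, JDN 1925651.
Since JDN mod 7 = 0 (0 = Monday), the day is Monday.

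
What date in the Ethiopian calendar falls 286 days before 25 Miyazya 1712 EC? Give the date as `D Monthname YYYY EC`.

15 Hamle 1711 EC

The starting date is JDN 2349398; 2349398 − 286 = 2349112.
JDN 2349112 corresponds to 15 Hamle 1711 EC.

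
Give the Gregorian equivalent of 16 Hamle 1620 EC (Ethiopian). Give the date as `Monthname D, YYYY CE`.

Both dates share Julian Day Number 2315876; in the Gregorian calendar that is 20 July 1628 CE.

July 20, 1628 CE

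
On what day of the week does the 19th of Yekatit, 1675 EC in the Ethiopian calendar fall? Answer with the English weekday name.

In the Gregorian calendar this is 23 February 1683 (JDN 2335817).
2335817 ≡ 1 (mod 7); counting from Monday = 0 gives Tuesday.

Tuesday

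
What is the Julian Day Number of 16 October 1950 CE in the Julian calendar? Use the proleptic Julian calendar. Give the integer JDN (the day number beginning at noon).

Equivalently 29 October 1950 (Gregorian).
JDN 2400001 is 17 November 1858 CE (Gregorian), MJD 0; the target day is +33583 days from there, so JDN = 2433584.

2433584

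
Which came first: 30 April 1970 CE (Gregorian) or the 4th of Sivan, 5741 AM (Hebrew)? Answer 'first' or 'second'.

Converting both to JDN: 2440707 vs 2444762; the smaller is the first.

first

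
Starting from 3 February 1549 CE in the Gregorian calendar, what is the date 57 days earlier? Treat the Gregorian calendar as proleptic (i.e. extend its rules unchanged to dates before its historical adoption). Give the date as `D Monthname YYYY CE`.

The starting date is JDN 2286854; 2286854 − 57 = 2286797.
JDN 2286797 corresponds to 8 December 1548 CE.

8 December 1548 CE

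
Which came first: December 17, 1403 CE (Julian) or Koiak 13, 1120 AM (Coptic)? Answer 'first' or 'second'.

second

Converting both to JDN: 2233854 vs 2233847; the smaller is the second.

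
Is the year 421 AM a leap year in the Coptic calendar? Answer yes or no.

421 mod 4 = 1; in the Coptic calendar a year is leap when year mod 4 = 3, so it is a common year.

no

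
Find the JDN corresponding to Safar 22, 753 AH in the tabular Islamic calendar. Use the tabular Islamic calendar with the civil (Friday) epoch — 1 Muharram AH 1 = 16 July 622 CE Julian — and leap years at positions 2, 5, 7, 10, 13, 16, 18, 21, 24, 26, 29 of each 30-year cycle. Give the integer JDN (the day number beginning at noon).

2214975

In the proleptic Gregorian calendar the same day is 17 April 1352.
JDN 2299161 is 15 October 1582 CE (Gregorian); the target day is −84186 days from there, so JDN = 2214975.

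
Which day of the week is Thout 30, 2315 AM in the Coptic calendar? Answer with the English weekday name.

Sunday

This is JDN 2670247 (14 October 2598 Gregorian).
Since JDN mod 7 = 6 (0 = Monday), the day is Sunday.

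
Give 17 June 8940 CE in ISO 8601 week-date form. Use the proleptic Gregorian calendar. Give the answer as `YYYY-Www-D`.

The weekday is Friday (ISO weekday 5).
That Friday belongs to ISO week 24 of ISO year 8940.

8940-W24-5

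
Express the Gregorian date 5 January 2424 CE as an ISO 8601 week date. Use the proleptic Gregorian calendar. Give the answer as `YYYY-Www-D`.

2424-W01-5

The weekday is Friday (ISO weekday 5).
That Friday belongs to ISO week 1 of ISO year 2424.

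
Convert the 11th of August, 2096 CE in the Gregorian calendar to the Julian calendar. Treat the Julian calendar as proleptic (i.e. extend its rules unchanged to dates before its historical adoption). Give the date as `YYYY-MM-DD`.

For dates in this range the Gregorian date is 13 days ahead of the Julian.
11 August 2096 Gregorian − 13 days → 29 July 2096 Julian.

2096-07-29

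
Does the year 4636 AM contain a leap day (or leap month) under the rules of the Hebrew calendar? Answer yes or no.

yes

Hebrew year 4636 is year 19 of its 19-year Metonic cycle; leap years are at positions 3, 6, 8, 11, 14, 17, 19, so it is a leap year (13 months).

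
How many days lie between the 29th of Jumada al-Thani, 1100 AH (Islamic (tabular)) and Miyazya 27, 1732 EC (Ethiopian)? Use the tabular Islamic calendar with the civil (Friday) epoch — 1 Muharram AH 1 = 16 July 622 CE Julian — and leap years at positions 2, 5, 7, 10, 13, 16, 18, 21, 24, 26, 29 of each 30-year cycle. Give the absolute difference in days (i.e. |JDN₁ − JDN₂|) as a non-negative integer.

JDN of the first date = 2338065.
JDN of the second date = 2356705.
|2356705 − 2338065| = 18640.

18640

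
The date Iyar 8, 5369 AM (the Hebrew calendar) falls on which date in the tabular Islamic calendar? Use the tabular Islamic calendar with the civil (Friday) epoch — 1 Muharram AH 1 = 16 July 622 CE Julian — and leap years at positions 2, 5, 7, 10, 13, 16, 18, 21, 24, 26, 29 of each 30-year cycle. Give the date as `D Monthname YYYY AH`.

The source date corresponds to 12 May 1609 in the Gregorian calendar (JDN 2308867).
That day falls on 7 Safar 1018 AH in the tabular Islamic calendar.

7 Safar 1018 AH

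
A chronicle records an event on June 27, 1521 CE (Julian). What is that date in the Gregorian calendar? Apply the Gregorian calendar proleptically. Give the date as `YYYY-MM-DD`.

At this point the Julian calendar is 10 days behind the Gregorian.
27 June 1521 Julian + 10 days → 7 July 1521 Gregorian.

1521-07-07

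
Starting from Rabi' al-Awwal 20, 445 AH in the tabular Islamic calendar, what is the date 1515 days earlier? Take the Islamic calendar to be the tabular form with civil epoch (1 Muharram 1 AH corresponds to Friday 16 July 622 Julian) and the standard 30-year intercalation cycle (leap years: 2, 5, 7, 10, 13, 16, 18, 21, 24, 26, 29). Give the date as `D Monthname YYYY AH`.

11 Dhu al-Hijjah 440 AH

Counting 1515 days back from JDN 2105857 reaches JDN 2104342, which is 11 Dhu al-Hijjah 440 AH.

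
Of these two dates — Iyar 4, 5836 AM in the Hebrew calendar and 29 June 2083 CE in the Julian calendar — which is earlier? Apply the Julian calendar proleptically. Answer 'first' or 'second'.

first

Converting both to JDN: 2479431 vs 2482053; the smaller is the first.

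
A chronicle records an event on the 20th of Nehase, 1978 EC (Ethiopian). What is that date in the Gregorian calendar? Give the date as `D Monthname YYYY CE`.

Julian Day Number of the source date = 2446669.
Converting JDN 2446669 to the Gregorian calendar gives 26 August 1986 CE.

26 August 1986 CE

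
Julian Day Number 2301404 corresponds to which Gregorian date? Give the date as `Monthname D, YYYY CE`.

December 5, 1588 CE

JDN 2451545 is 1 Jan 2000; 2301404 is −150141 days from there.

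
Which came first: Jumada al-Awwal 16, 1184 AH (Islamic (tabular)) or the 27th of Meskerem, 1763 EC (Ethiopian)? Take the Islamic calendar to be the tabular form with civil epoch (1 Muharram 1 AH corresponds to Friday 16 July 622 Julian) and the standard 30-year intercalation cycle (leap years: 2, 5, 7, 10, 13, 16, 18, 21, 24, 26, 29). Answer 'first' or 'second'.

first

First date → JDN 2367789; second date → JDN 2367817.
JDN 2367789 < JDN 2367817, so the first date is earlier.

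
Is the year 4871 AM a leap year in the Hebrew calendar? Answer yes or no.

Hebrew year 4871 is year 7 of its 19-year Metonic cycle; leap years are at positions 3, 6, 8, 11, 14, 17, 19, so it is a common year (12 months).

no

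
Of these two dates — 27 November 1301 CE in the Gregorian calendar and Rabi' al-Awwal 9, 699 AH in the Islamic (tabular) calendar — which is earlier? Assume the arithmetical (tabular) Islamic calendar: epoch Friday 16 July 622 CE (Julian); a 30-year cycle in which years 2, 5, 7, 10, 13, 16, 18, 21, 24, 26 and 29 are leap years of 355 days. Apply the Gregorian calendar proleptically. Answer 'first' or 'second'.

The two dates have Julian Day Numbers 2196571 and 2195855 respectively.
Since 2195855 < 2196571, the second date comes first.

second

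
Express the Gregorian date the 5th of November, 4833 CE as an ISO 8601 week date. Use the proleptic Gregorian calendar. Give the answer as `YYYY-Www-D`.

The weekday is Saturday (ISO weekday 6).
That Saturday belongs to ISO week 44 of ISO year 4833.

4833-W44-6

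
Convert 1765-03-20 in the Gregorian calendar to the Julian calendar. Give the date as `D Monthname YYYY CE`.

For dates in this range the Gregorian date is 11 days ahead of the Julian.
20 March 1765 Gregorian − 11 days → 9 March 1765 Julian.

9 March 1765 CE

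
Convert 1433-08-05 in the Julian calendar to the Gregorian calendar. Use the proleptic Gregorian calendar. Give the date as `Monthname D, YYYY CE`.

For dates in this range the Gregorian date is 9 days ahead of the Julian.
5 August 1433 Julian + 9 days → 14 August 1433 Gregorian.

August 14, 1433 CE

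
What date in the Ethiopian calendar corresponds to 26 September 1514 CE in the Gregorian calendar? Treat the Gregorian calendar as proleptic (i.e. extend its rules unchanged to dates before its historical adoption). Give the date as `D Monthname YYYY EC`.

Both dates share Julian Day Number 2274305; in the Ethiopian calendar that is 19 Meskerem 1507 EC.

19 Meskerem 1507 EC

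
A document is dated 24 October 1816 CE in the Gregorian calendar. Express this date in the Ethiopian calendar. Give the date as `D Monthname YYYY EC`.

Both dates share Julian Day Number 2384637; in the Ethiopian calendar that is 15 Tikimt 1809 EC.

15 Tikimt 1809 EC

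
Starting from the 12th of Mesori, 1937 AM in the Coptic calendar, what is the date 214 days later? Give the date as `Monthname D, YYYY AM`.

The starting date is JDN 2532495; 2532495 + 214 = 2532709.
JDN 2532709 corresponds to Paremhat 11, 1938 AM.

Paremhat 11, 1938 AM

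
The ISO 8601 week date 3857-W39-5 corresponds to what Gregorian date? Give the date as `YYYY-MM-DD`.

ISO week 1 of 3857 is the week containing the first Thursday of 3857.
Week 39, day 5 (Friday) lands on 3857-09-25.

3857-09-25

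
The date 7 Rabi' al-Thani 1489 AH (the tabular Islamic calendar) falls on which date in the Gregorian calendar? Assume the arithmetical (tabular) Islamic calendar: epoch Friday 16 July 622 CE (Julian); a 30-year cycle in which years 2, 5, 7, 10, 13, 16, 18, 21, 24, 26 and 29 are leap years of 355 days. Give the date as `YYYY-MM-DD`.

Julian Day Number of the source date = 2475833.
Converting JDN 2475833 to the Gregorian calendar gives 1 July 2066 CE.

2066-07-01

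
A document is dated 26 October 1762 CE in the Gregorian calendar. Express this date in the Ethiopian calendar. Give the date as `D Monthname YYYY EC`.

18 Tikimt 1755 EC

Julian Day Number of the source date = 2364916.
Converting JDN 2364916 to the Ethiopian calendar gives 18 Tikimt 1755 EC.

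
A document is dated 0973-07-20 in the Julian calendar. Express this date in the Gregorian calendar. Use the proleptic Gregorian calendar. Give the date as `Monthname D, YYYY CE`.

For dates in this range the Gregorian date is 5 days ahead of the Julian.
20 July 973 Julian + 5 days → 25 July 973 Gregorian.

July 25, 973 CE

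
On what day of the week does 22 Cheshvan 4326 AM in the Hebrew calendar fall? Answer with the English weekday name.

This is JDN 1927730 (4 November 565 Gregorian).
1927730 ≡ 0 (mod 7); counting from Monday = 0 gives Monday.

Monday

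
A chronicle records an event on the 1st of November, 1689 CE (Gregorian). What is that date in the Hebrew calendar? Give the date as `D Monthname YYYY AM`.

18 Cheshvan 5450 AM

Both dates share Julian Day Number 2338260; in the Hebrew calendar that is 18 Cheshvan 5450 AM.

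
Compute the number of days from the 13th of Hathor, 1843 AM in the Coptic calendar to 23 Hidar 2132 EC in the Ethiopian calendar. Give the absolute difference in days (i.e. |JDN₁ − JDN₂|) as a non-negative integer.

JDN of the first date = 2497892.
JDN of the second date = 2502651.
|2502651 − 2497892| = 4759.

4759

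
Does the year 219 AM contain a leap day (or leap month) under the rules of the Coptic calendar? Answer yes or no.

219 mod 4 = 3; in the Coptic calendar a year is leap when year mod 4 = 3, so it is a leap year.

yes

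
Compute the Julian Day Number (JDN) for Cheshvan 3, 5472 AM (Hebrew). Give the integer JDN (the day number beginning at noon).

In the Gregorian calendar the same day is 16 October 1711.
JDN 2400001 is 17 November 1858 CE (Gregorian), MJD 0; the target day is −53723 days from there, so JDN = 2346278.

2346278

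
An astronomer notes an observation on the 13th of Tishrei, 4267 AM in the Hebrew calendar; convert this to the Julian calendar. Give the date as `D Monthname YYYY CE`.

Both dates share Julian Day Number 1906133; in the Julian calendar that is 16 September 506 CE.

16 September 506 CE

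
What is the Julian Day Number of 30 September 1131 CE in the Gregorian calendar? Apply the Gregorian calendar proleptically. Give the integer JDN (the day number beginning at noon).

2134421

JDN 2451545 is 1 January 2000 CE (Gregorian); the target day is −317124 days from there, so JDN = 2134421.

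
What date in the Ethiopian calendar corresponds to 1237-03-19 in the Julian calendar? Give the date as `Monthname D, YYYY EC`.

Both dates share Julian Day Number 2172950; in the Ethiopian calendar that is 23 Megabit 1229 EC.

Megabit 23, 1229 EC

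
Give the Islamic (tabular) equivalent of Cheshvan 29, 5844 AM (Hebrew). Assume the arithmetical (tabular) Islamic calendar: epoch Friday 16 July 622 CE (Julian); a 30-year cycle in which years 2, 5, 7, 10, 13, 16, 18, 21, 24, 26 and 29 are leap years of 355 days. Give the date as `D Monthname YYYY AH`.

29 Safar 1507 AH

The source date corresponds to 10 November 2083 in the Gregorian calendar (JDN 2482174).
That day falls on 29 Safar 1507 AH in the tabular Islamic calendar.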